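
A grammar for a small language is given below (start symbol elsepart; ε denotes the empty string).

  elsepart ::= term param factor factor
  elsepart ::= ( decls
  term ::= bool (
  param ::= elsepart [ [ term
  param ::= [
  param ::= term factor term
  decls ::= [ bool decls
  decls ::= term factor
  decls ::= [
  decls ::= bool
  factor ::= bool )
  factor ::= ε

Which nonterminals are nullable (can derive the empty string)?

{ factor }

Directly nullable (have an ε-production): factor.
No other nonterminal has a production whose RHS symbols are all nullable.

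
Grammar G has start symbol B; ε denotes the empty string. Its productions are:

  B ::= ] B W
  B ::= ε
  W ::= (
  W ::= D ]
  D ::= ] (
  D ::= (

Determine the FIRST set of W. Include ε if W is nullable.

W ::= ( contributes {(}.
From W ::= D ]: add FIRST(D) = { (, ] }.
Union: FIRST(W) = { (, ] }.

{ (, ] }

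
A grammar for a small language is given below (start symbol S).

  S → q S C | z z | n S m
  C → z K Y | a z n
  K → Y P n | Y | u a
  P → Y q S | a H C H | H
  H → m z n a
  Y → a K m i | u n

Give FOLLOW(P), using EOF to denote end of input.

In K → Y P n: add FIRST(n) = { n }.
Union: FOLLOW(P) = { n }.

{ n }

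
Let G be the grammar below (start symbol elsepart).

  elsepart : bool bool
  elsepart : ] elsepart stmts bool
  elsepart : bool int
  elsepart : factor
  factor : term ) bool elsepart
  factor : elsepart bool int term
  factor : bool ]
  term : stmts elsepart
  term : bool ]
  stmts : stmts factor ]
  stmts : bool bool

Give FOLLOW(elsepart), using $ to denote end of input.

elsepart is the start symbol, so $ ∈ FOLLOW(elsepart).
In elsepart : ] elsepart stmts bool: add FIRST(stmts bool) = { bool }.
In factor : term ) bool elsepart: elsepart is at the end, add FOLLOW(factor) = { $, ), ], bool }.
In factor : elsepart bool int term: add FIRST(bool int term) = { bool }.
In term : stmts elsepart: elsepart is at the end, add FOLLOW(term) = { $, ), ], bool }.
Union: FOLLOW(elsepart) = { $, ), ], bool }.

{ $, ), ], bool }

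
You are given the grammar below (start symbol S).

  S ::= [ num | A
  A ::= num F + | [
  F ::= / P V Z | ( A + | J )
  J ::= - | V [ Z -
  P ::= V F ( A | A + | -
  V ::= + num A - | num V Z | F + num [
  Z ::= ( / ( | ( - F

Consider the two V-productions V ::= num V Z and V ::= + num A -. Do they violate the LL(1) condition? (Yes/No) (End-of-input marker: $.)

FIRST(num V Z) = { num } and FIRST(+ num A -) = { + }.
The FIRST sets are disjoint and neither alternative is nullable — no conflict.

No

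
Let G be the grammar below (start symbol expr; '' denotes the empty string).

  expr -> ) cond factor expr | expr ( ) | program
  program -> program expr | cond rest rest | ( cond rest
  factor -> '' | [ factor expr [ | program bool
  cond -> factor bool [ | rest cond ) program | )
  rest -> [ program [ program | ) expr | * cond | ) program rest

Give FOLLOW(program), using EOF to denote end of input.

{ EOF, (, ), *, [, bool }

In expr -> program: program is at the end, add FOLLOW(expr) = { EOF, (, ), *, [, bool }.
In program -> program expr: add FIRST(expr) = { (, ), *, [, bool }.
In factor -> program bool: add FIRST(bool) = { bool }.
In cond -> rest cond ) program: program is at the end, add FOLLOW(cond) = { EOF, (, ), *, [, bool }.
In rest -> [ program [ program: add FIRST([ program) = { [ }.
In rest -> [ program [ program: program is at the end, add FOLLOW(rest) = { EOF, (, ), *, [, bool }.
In rest -> ) program rest: add FIRST(rest) = { ), *, [ }.
Union: FOLLOW(program) = { EOF, (, ), *, [, bool }.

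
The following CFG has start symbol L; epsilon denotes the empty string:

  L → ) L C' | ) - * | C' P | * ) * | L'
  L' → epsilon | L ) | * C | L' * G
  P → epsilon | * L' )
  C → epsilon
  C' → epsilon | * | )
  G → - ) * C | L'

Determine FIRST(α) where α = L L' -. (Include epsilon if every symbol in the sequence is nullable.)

Add FIRST(L)\{epsilon} = { ), * }; L is nullable, continue.
Add FIRST(L')\{epsilon} = { ), * }; L' is nullable, continue.
- is a terminal; add {-} and stop.

{ ), *, - }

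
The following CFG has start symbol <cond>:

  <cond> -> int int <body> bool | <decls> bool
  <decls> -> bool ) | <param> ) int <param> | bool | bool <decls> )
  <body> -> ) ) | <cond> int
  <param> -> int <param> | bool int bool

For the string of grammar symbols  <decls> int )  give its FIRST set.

Add FIRST(<decls>) = { bool, int }; <decls> is not nullable, stop.

{ bool, int }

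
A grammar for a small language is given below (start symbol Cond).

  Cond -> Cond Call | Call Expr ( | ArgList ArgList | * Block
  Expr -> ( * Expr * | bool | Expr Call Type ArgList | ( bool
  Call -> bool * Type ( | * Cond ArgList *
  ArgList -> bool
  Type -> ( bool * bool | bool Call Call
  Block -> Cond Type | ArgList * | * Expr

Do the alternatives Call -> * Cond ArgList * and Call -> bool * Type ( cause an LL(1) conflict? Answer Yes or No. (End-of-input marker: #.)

No

FIRST(* Cond ArgList *) = { * } and FIRST(bool * Type () = { bool }.
The FIRST sets are disjoint and neither alternative is nullable — no conflict.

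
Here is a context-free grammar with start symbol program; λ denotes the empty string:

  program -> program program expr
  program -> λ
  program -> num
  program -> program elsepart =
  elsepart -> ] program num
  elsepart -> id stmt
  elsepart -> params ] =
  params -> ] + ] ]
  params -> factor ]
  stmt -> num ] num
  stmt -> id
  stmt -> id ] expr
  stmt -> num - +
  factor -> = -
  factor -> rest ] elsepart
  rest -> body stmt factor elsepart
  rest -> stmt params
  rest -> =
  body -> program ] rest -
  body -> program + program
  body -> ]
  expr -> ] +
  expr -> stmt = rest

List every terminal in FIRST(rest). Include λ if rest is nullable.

From rest -> body stmt factor elsepart: add FIRST(body) = { +, =, ], id, num }.
From rest -> stmt params: add FIRST(stmt) = { id, num }.
rest -> = contributes {=}.
Union: FIRST(rest) = { +, =, ], id, num }.

{ +, =, ], id, num }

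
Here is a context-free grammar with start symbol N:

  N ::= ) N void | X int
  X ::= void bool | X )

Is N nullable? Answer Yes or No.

No nonterminal in this grammar is nullable.
No production of N has an RHS whose symbols are all nullable, so N is not nullable.

No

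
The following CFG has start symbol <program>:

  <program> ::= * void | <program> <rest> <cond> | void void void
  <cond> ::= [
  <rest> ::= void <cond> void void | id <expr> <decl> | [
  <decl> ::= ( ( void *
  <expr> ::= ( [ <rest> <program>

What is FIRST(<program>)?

{ *, void }

<program> ::= * void contributes {*}.
From <program> ::= <program> <rest> <cond>: add FIRST(<program>) = { *, void }.
<program> ::= void void void contributes {void}.
Union: FIRST(<program>) = { *, void }.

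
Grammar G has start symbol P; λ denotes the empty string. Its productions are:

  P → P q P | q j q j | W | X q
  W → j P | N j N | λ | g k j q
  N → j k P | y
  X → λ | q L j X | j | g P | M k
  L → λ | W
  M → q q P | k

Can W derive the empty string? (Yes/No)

Yes

W has an λ-production, so W ⇒ λ.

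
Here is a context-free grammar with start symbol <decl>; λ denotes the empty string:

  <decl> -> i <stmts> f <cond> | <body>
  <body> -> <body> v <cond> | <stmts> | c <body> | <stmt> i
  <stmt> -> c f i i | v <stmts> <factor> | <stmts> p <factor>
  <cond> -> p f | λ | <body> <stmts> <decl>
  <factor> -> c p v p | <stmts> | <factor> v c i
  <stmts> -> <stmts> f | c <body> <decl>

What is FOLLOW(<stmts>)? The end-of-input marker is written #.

In <decl> -> i <stmts> f <cond>: add FIRST(f <cond>) = { f }.
In <body> -> <stmts>: <stmts> is at the end, add FOLLOW(<body>) = { #, c, f, i, p, v }.
In <stmt> -> v <stmts> <factor>: add FIRST(<factor>) = { c }.
In <stmt> -> <stmts> p <factor>: add FIRST(p <factor>) = { p }.
In <cond> -> <body> <stmts> <decl>: add FIRST(<decl>) = { c, i, v }.
In <factor> -> <stmts>: <stmts> is at the end, add FOLLOW(<factor>) = { i, v }.
In <stmts> -> <stmts> f: add FIRST(f) = { f }.
Union: FOLLOW(<stmts>) = { #, c, f, i, p, v }.

{ #, c, f, i, p, v }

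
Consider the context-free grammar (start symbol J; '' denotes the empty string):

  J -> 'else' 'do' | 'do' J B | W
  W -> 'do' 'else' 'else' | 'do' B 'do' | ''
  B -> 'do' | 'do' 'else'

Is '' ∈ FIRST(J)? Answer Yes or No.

Yes

J -> W and each of W is nullable, so J ⇒* ''.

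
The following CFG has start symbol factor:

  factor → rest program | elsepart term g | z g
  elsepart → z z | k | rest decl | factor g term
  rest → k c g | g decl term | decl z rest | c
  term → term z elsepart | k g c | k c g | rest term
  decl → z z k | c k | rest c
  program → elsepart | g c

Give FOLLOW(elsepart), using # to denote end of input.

In factor → elsepart term g: add FIRST(term g) = { c, g, k, z }.
In term → term z elsepart: elsepart is at the end, add FOLLOW(term) = { #, c, g, k, z }.
In program → elsepart: elsepart is at the end, add FOLLOW(program) = { #, g }.
Union: FOLLOW(elsepart) = { #, c, g, k, z }.

{ #, c, g, k, z }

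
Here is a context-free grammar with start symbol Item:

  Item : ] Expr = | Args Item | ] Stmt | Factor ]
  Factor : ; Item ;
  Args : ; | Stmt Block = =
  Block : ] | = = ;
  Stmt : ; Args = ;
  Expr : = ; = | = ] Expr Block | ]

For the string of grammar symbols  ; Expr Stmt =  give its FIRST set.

{ ; }

; is a terminal; add {;} and stop.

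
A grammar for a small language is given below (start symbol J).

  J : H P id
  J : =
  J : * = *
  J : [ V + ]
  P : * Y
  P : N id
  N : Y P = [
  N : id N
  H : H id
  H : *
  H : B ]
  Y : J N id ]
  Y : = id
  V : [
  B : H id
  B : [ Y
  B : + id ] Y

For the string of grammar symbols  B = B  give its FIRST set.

Add FIRST(B) = { *, +, [ }; B is not nullable, stop.

{ *, +, [ }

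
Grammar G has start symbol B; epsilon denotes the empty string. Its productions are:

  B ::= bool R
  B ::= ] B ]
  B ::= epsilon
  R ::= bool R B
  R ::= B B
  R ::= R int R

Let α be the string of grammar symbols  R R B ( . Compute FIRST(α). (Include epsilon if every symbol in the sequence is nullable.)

{ (, ], bool, int }

Add FIRST(R)\{epsilon} = { ], bool, int }; R is nullable, continue.
Add FIRST(R)\{epsilon} = { ], bool, int }; R is nullable, continue.
Add FIRST(B)\{epsilon} = { ], bool }; B is nullable, continue.
( is a terminal; add {(} and stop.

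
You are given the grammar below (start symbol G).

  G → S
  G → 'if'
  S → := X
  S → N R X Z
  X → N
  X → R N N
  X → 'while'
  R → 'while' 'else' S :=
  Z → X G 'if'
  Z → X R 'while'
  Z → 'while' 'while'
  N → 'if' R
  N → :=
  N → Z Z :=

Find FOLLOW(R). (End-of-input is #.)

In S → N R X Z: add FIRST(X Z) = { 'if', 'while', := }.
In X → R N N: add FIRST(N N) = { 'if', 'while', := }.
In Z → X R 'while': add FIRST('while') = { 'while' }.
In N → 'if' R: R is at the end, add FOLLOW(N) = { #, 'if', 'while', := }.
Union: FOLLOW(R) = { #, 'if', 'while', := }.

{ #, 'if', 'while', := }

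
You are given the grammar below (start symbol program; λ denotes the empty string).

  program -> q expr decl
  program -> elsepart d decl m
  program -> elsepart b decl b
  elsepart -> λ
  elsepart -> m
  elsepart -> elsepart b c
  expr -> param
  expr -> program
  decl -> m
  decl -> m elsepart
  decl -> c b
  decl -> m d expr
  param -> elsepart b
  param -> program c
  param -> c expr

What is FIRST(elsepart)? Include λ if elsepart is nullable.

elsepart -> λ contributes λ.
elsepart -> m contributes {m}.
From elsepart -> elsepart b c: elsepart nullable, take FIRST(elsepart) ∪ {b} = { b, m }.
Union: FIRST(elsepart) = { b, m, λ }.

{ b, m, λ }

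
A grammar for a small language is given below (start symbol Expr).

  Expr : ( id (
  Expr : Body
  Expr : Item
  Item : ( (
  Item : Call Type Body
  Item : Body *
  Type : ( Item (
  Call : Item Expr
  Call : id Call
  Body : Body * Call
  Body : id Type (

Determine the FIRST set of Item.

Item : ( ( contributes {(}.
From Item : Call Type Body: add FIRST(Call) = { (, id }.
From Item : Body *: add FIRST(Body) = { id }.
Union: FIRST(Item) = { (, id }.

{ (, id }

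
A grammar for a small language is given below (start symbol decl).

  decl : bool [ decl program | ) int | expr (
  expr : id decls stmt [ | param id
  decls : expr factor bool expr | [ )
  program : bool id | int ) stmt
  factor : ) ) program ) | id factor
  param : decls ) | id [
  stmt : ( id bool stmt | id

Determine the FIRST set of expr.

{ [, id }

expr : id decls stmt [ contributes {id}.
From expr : param id: add FIRST(param) = { [, id }.
Union: FIRST(expr) = { [, id }.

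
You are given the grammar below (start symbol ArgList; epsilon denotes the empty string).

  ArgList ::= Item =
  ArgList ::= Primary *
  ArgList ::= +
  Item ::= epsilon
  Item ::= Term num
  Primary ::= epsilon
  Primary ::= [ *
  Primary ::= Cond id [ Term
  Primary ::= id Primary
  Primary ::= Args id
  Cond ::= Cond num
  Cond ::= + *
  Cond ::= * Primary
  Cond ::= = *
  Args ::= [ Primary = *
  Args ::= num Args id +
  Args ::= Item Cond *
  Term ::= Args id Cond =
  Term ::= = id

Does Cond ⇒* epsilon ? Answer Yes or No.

Nullable nonterminals: Item, Primary.
No production of Cond has an RHS whose symbols are all nullable, so Cond is not nullable.

No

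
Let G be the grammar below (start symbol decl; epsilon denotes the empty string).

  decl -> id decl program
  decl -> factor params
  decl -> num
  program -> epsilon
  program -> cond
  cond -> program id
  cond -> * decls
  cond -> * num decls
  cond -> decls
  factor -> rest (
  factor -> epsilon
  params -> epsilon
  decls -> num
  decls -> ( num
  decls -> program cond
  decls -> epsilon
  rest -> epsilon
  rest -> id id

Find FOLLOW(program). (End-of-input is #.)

In decl -> id decl program: program is at the end, add FOLLOW(decl) = { #, (, *, id, num }.
In cond -> program id: add FIRST(id) = { id }.
In decls -> program cond: add FIRST(cond)\{epsilon} = { (, *, id, num }.
  Since cond is nullable, also add FOLLOW(decls) = { #, (, *, id, num }.
Union: FOLLOW(program) = { #, (, *, id, num }.

{ #, (, *, id, num }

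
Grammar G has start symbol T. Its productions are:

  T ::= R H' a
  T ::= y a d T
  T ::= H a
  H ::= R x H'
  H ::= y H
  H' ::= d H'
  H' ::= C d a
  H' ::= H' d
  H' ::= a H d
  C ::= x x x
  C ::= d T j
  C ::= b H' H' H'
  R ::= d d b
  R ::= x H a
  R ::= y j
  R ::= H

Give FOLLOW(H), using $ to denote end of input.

In T ::= H a: add FIRST(a) = { a }.
In H ::= y H: H is at the end, add FOLLOW(H) = { a, b, d, x }.
In H' ::= a H d: add FIRST(d) = { d }.
In R ::= x H a: add FIRST(a) = { a }.
In R ::= H: H is at the end, add FOLLOW(R) = { a, b, d, x }.
Union: FOLLOW(H) = { a, b, d, x }.

{ a, b, d, x }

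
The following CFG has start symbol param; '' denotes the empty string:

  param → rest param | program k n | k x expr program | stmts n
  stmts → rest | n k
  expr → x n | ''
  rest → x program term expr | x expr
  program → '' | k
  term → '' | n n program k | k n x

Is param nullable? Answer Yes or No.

Nullable nonterminals: expr, program, term.
No production of param has an RHS whose symbols are all nullable, so param is not nullable.

No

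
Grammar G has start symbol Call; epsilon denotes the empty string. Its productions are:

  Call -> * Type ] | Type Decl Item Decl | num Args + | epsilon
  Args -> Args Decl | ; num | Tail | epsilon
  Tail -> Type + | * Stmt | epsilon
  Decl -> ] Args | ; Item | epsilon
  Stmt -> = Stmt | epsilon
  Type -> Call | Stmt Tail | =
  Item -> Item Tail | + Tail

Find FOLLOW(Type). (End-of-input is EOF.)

{ +, ;, ] }

In Call -> * Type ]: add FIRST(]) = { ] }.
In Call -> Type Decl Item Decl: add FIRST(Decl Item Decl) = { +, ;, ] }.
In Tail -> Type +: add FIRST(+) = { + }.
Union: FOLLOW(Type) = { +, ;, ] }.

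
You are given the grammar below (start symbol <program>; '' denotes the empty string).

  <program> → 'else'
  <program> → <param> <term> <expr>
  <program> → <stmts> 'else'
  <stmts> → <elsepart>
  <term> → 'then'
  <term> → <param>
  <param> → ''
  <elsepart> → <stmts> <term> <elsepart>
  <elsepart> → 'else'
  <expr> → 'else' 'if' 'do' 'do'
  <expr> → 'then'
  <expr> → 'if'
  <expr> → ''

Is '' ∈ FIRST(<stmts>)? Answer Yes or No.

No

Nullable nonterminals: <expr>, <param>, <program>, <term>.
No production of <stmts> has an RHS whose symbols are all nullable, so <stmts> is not nullable.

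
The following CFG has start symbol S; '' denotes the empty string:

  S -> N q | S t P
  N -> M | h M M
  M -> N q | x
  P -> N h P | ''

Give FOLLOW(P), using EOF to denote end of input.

In S -> S t P: P is at the end, add FOLLOW(S) = { EOF, t }.
In P -> N h P: P is at the end, add FOLLOW(P) = { EOF, t }.
Union: FOLLOW(P) = { EOF, t }.

{ EOF, t }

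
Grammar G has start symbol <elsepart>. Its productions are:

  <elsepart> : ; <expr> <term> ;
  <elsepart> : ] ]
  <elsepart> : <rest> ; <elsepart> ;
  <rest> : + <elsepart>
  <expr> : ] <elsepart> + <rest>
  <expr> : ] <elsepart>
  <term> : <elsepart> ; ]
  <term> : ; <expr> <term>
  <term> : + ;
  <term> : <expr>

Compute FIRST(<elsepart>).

<elsepart> : ; <expr> <term> ; contributes {;}.
<elsepart> : ] ] contributes {]}.
From <elsepart> : <rest> ; <elsepart> ;: add FIRST(<rest>) = { + }.
Union: FIRST(<elsepart>) = { +, ;, ] }.

{ +, ;, ] }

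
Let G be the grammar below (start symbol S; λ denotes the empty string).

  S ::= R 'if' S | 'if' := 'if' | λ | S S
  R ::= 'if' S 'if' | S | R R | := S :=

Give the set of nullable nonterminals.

{ R, S }

Directly nullable (have an λ-production): S.
R ::= S with every symbol nullable, so R is nullable.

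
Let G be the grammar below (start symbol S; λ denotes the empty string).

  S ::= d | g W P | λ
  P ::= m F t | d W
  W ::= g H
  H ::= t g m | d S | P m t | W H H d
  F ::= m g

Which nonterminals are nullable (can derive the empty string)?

Directly nullable (have an λ-production): S.
No other nonterminal has a production whose RHS symbols are all nullable.

{ S }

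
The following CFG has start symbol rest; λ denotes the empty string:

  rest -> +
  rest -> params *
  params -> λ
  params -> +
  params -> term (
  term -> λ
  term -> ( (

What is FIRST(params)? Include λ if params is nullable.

{ (, +, λ }

params -> λ contributes λ.
params -> + contributes {+}.
From params -> term (: term nullable, take FIRST(term) ∪ {(} = { ( }.
Union: FIRST(params) = { (, +, λ }.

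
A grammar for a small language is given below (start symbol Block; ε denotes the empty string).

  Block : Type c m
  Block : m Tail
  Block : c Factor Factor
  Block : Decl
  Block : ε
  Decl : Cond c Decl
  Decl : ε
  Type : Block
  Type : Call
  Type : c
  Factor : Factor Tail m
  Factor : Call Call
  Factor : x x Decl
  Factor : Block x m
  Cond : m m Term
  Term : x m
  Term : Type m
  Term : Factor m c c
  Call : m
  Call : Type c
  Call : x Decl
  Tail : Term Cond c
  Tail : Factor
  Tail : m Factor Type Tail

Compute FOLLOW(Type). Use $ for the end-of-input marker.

In Block : Type c m: add FIRST(c m) = { c }.
In Term : Type m: add FIRST(m) = { m }.
In Call : Type c: add FIRST(c) = { c }.
In Tail : m Factor Type Tail: add FIRST(Tail) = { c, m, x }.
Union: FOLLOW(Type) = { c, m, x }.

{ c, m, x }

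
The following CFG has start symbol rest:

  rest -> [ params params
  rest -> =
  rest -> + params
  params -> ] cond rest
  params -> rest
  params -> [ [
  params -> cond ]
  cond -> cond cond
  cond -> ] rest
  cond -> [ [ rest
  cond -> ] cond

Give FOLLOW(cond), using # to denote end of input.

{ +, =, [, ] }

In params -> ] cond rest: add FIRST(rest) = { +, =, [ }.
In params -> cond ]: add FIRST(]) = { ] }.
In cond -> cond cond: add FIRST(cond) = { [, ] }.
In cond -> cond cond: cond is at the end, add FOLLOW(cond) = { +, =, [, ] }.
In cond -> ] cond: cond is at the end, add FOLLOW(cond) = { +, =, [, ] }.
Union: FOLLOW(cond) = { +, =, [, ] }.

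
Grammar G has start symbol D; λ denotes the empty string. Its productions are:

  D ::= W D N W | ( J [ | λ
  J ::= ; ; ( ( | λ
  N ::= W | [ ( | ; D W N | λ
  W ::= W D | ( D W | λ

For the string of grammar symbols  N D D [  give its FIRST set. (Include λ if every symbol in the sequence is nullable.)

Add FIRST(N)\{λ} = { (, ;, [ }; N is nullable, continue.
Add FIRST(D)\{λ} = { (, ;, [ }; D is nullable, continue.
Add FIRST(D)\{λ} = { (, ;, [ }; D is nullable, continue.
[ is a terminal; add {[} and stop.

{ (, ;, [ }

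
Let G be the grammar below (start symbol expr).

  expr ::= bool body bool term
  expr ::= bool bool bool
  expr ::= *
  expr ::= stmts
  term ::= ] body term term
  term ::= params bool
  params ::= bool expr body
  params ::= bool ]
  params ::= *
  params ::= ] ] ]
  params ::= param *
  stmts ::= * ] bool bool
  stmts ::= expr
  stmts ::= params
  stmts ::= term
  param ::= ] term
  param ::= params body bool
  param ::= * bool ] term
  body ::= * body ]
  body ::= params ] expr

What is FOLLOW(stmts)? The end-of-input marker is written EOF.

{ EOF, *, ], bool }

In expr ::= stmts: stmts is at the end, add FOLLOW(expr) = { EOF, *, ], bool }.
Union: FOLLOW(stmts) = { EOF, *, ], bool }.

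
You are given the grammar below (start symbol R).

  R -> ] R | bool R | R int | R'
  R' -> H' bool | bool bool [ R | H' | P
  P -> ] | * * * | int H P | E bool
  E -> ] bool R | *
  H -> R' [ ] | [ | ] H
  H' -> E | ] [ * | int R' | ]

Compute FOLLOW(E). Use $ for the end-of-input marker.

In P -> E bool: add FIRST(bool) = { bool }.
In H' -> E: E is at the end, add FOLLOW(H') = { $, [, bool, int }.
Union: FOLLOW(E) = { $, [, bool, int }.

{ $, [, bool, int }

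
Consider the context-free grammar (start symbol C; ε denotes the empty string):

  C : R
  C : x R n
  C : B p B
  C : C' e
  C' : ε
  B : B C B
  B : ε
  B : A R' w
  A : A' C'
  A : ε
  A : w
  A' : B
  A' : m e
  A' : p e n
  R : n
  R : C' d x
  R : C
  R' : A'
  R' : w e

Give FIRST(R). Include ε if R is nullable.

R : n contributes {n}.
From R : C' d x: C' nullable, take FIRST(C') ∪ {d} = { d }.
From R : C: add FIRST(C) = { d, e, m, n, p, w, x }.
Union: FIRST(R) = { d, e, m, n, p, w, x }.

{ d, e, m, n, p, w, x }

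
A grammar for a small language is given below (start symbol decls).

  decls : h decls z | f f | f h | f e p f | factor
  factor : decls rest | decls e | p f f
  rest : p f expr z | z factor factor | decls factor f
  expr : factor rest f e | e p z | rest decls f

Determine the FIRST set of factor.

{ f, h, p }

From factor : decls rest: add FIRST(decls) = { f, h, p }.
From factor : decls e: add FIRST(decls) = { f, h, p }.
factor : p f f contributes {p}.
Union: FIRST(factor) = { f, h, p }.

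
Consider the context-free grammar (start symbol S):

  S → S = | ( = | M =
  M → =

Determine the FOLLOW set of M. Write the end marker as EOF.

{ = }

In S → M =: add FIRST(=) = { = }.
Union: FOLLOW(M) = { = }.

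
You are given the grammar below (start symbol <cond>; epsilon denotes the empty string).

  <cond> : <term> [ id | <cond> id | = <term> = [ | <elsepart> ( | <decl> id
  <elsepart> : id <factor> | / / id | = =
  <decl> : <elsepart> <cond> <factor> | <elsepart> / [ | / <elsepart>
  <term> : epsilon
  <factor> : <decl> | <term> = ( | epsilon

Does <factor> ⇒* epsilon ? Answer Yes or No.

Yes

<factor> has an epsilon-production, so <factor> ⇒ epsilon.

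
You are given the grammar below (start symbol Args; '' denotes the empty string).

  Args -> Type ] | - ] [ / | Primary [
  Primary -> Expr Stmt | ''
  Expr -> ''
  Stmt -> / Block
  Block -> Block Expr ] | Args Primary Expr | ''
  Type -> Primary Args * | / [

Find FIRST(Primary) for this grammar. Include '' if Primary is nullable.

{ /, '' }

From Primary -> Expr Stmt: Expr nullable, take FIRST(Expr) ∪ FIRST(Stmt) = { / }.
Primary -> '' contributes ''.
Union: FIRST(Primary) = { /, '' }.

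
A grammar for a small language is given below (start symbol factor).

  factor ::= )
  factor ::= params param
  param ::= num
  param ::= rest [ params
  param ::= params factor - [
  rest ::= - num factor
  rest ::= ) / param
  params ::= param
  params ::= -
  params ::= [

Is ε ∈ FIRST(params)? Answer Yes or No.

No

No nonterminal in this grammar is nullable.
No production of params has an RHS whose symbols are all nullable, so params is not nullable.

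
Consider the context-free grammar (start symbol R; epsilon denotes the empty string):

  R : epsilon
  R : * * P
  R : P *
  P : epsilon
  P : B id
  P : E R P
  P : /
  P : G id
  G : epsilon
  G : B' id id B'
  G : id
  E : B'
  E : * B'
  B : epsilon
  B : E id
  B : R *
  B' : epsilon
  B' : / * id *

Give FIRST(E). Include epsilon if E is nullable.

From E : B': add FIRST(B') = { /, epsilon } (including epsilon since B' is nullable).
E : * B' contributes {*}.
Union: FIRST(E) = { *, /, epsilon }.

{ *, /, epsilon }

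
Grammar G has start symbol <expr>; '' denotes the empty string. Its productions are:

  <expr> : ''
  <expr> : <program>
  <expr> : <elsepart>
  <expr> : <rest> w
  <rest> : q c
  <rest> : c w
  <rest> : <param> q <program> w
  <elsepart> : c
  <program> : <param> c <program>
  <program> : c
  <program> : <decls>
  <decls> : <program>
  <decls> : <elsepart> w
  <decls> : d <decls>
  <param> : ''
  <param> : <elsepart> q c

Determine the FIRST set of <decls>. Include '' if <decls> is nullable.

{ c, d }

From <decls> : <program>: add FIRST(<program>) = { c, d }.
From <decls> : <elsepart> w: add FIRST(<elsepart>) = { c }.
<decls> : d <decls> contributes {d}.
Union: FIRST(<decls>) = { c, d }.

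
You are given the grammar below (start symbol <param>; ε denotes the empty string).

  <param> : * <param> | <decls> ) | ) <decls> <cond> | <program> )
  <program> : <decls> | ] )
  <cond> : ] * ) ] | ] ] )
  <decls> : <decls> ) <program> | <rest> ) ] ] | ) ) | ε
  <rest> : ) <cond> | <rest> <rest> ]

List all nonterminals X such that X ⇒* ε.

Directly nullable (have an ε-production): <decls>.
<program> : <decls> with every symbol nullable, so <program> is nullable.
No other nonterminal has a production whose RHS symbols are all nullable.

{ <decls>, <program> }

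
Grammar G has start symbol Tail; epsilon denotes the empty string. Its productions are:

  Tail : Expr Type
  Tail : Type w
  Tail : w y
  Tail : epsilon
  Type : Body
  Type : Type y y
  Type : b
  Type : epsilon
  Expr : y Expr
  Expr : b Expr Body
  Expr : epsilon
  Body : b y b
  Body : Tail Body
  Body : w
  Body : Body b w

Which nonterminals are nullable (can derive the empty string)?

Directly nullable (have an epsilon-production): Tail, Type, Expr.
No other nonterminal has a production whose RHS symbols are all nullable.

{ Expr, Tail, Type }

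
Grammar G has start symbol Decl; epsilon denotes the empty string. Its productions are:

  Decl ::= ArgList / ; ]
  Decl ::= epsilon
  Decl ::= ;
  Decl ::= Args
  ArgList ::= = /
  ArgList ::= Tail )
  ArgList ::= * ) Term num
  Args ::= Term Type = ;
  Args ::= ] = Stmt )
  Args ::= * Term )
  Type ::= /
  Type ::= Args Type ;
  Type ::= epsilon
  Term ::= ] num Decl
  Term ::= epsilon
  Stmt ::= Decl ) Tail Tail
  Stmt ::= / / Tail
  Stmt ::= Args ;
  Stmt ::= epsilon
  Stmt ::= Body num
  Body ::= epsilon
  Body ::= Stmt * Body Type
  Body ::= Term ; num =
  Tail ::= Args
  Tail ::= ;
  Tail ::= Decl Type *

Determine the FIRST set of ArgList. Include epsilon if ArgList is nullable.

{ *, /, ;, =, ] }

ArgList ::= = / contributes {=}.
From ArgList ::= Tail ): add FIRST(Tail) = { *, /, ;, =, ] }.
ArgList ::= * ) Term num contributes {*}.
Union: FIRST(ArgList) = { *, /, ;, =, ] }.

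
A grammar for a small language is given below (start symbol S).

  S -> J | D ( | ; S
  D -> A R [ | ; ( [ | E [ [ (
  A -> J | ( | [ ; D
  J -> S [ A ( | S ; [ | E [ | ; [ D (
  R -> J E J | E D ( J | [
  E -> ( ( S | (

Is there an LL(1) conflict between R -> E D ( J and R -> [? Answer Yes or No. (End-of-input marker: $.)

No

FIRST(E D ( J) = { ( } and FIRST([) = { [ }.
The FIRST sets are disjoint and neither alternative is nullable — no conflict.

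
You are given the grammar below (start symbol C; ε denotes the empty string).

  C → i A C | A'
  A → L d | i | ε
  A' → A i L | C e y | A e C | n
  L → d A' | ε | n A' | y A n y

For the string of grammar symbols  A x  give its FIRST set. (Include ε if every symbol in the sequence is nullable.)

Add FIRST(A)\{ε} = { d, i, n, y }; A is nullable, continue.
x is a terminal; add {x} and stop.

{ d, i, n, x, y }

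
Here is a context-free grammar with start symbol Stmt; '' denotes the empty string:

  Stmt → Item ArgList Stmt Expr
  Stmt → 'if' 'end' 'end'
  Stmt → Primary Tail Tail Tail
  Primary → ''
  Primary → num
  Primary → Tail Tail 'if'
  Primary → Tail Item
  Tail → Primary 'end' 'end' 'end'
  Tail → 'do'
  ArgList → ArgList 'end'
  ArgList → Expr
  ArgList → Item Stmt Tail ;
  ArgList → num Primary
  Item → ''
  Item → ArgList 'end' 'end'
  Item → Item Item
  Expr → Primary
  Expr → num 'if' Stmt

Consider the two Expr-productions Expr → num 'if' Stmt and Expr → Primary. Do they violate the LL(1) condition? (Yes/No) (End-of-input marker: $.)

FIRST(num 'if' Stmt) = { num } and FIRST(Primary) = { 'do', 'end', num, '' }.
Both contain num, so the two alternatives are not disjoint — LL(1) conflict.

Yes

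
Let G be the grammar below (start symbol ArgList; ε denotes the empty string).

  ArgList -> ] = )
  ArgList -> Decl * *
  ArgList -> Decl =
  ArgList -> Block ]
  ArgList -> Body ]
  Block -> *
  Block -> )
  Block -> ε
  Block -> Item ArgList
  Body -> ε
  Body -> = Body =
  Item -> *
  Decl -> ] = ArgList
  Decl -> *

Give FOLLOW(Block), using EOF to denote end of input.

In ArgList -> Block ]: add FIRST(]) = { ] }.
Union: FOLLOW(Block) = { ] }.

{ ] }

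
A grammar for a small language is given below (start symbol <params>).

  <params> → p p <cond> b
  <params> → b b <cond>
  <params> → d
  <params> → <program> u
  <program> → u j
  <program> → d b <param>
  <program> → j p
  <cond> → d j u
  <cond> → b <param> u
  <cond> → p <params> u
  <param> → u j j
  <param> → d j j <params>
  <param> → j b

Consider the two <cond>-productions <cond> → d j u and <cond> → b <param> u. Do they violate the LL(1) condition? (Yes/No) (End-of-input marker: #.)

No

FIRST(d j u) = { d } and FIRST(b <param> u) = { b }.
The FIRST sets are disjoint and neither alternative is nullable — no conflict.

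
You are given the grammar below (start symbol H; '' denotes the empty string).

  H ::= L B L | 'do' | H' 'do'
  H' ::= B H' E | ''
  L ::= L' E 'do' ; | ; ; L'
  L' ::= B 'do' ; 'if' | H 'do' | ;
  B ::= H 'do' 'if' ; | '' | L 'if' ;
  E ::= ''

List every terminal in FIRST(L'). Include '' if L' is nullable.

{ 'do', ; }

From L' ::= B 'do' ; 'if': B nullable, take FIRST(B) ∪ {'do'} = { 'do', ; }.
From L' ::= H 'do': add FIRST(H) = { 'do', ; }.
L' ::= ; contributes {;}.
Union: FIRST(L') = { 'do', ; }.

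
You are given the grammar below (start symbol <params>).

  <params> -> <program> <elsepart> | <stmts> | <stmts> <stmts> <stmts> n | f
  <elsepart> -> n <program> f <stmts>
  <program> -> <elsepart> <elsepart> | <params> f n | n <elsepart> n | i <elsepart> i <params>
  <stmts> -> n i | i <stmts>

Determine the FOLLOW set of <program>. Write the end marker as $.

{ f, n }

In <params> -> <program> <elsepart>: add FIRST(<elsepart>) = { n }.
In <elsepart> -> n <program> f <stmts>: add FIRST(f <stmts>) = { f }.
Union: FOLLOW(<program>) = { f, n }.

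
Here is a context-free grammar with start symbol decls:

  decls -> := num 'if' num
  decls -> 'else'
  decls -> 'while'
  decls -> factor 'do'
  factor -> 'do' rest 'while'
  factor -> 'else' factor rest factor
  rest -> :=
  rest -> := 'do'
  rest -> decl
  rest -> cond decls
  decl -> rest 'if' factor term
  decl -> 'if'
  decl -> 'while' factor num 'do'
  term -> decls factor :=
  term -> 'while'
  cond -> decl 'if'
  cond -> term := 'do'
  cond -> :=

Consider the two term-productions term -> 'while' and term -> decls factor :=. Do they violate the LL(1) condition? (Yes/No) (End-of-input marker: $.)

FIRST('while') = { 'while' } and FIRST(decls factor :=) = { 'do', 'else', 'while', := }.
Both contain 'while', so the two alternatives are not disjoint — LL(1) conflict.

Yes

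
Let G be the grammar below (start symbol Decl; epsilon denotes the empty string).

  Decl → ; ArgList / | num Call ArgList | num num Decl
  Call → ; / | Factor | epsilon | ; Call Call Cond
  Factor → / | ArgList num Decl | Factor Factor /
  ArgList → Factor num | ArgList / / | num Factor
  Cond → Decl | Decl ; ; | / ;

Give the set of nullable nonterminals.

Directly nullable (have an epsilon-production): Call.
No other nonterminal has a production whose RHS symbols are all nullable.

{ Call }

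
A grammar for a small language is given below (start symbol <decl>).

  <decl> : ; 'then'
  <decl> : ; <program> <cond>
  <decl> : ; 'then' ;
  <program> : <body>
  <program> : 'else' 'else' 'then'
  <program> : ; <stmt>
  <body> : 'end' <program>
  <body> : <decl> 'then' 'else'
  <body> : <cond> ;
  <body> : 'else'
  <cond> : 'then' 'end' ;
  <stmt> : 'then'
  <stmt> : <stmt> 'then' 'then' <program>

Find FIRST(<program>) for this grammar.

{ 'else', 'end', 'then', ; }

From <program> : <body>: add FIRST(<body>) = { 'else', 'end', 'then', ; }.
<program> : 'else' 'else' 'then' contributes {'else'}.
<program> : ; <stmt> contributes {;}.
Union: FIRST(<program>) = { 'else', 'end', 'then', ; }.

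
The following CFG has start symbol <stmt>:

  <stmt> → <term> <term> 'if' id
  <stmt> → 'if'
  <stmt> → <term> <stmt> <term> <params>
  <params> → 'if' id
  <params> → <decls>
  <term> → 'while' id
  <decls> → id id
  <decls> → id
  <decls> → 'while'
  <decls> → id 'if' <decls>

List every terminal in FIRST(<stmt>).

From <stmt> → <term> <term> 'if' id: add FIRST(<term>) = { 'while' }.
<stmt> → 'if' contributes {'if'}.
From <stmt> → <term> <stmt> <term> <params>: add FIRST(<term>) = { 'while' }.
Union: FIRST(<stmt>) = { 'if', 'while' }.

{ 'if', 'while' }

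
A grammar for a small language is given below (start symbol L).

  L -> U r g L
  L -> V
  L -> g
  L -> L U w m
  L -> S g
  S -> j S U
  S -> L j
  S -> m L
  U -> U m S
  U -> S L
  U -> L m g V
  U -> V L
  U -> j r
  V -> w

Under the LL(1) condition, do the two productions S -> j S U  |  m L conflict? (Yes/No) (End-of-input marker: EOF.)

No

FIRST(j S U) = { j } and FIRST(m L) = { m }.
The FIRST sets are disjoint and neither alternative is nullable — no conflict.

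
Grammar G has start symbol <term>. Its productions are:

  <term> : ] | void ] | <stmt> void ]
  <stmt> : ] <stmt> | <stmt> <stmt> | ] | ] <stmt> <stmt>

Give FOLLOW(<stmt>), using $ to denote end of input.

{ ], void }

In <term> : <stmt> void ]: add FIRST(void ]) = { void }.
In <stmt> : ] <stmt>: <stmt> is at the end, add FOLLOW(<stmt>) = { ], void }.
In <stmt> : <stmt> <stmt>: add FIRST(<stmt>) = { ] }.
In <stmt> : <stmt> <stmt>: <stmt> is at the end, add FOLLOW(<stmt>) = { ], void }.
In <stmt> : ] <stmt> <stmt>: add FIRST(<stmt>) = { ] }.
In <stmt> : ] <stmt> <stmt>: <stmt> is at the end, add FOLLOW(<stmt>) = { ], void }.
Union: FOLLOW(<stmt>) = { ], void }.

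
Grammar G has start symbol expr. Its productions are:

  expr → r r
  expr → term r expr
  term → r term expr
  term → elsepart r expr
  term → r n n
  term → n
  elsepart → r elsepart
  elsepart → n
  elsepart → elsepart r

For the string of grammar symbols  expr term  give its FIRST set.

{ n, r }

Add FIRST(expr) = { n, r }; expr is not nullable, stop.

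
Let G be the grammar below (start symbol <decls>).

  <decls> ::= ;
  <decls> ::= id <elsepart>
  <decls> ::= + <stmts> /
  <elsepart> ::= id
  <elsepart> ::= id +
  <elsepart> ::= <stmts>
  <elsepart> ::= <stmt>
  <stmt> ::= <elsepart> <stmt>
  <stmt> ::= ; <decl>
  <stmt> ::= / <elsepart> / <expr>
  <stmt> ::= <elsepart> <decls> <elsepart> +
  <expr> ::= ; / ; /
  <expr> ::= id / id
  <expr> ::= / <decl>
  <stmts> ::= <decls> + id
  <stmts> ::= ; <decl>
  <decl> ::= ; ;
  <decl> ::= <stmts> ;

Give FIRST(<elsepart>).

<elsepart> ::= id contributes {id}.
<elsepart> ::= id + contributes {id}.
From <elsepart> ::= <stmts>: add FIRST(<stmts>) = { +, ;, id }.
From <elsepart> ::= <stmt>: add FIRST(<stmt>) = { +, /, ;, id }.
Union: FIRST(<elsepart>) = { +, /, ;, id }.

{ +, /, ;, id }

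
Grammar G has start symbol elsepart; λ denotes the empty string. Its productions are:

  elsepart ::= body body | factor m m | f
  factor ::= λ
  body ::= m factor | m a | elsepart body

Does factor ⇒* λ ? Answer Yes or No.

factor has an λ-production, so factor ⇒ λ.

Yes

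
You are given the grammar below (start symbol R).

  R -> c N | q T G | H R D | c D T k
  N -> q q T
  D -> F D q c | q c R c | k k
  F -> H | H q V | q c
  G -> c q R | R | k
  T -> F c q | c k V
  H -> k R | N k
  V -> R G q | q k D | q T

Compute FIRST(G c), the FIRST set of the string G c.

Add FIRST(G) = { c, k, q }; G is not nullable, stop.

{ c, k, q }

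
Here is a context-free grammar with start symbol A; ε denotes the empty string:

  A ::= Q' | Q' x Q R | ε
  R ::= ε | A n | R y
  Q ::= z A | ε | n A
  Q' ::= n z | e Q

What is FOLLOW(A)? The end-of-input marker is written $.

A is the start symbol, so $ ∈ FOLLOW(A).
In R ::= A n: add FIRST(n) = { n }.
In Q ::= z A: A is at the end, add FOLLOW(Q) = { $, e, n, x, y }.
In Q ::= n A: A is at the end, add FOLLOW(Q) = { $, e, n, x, y }.
Union: FOLLOW(A) = { $, e, n, x, y }.

{ $, e, n, x, y }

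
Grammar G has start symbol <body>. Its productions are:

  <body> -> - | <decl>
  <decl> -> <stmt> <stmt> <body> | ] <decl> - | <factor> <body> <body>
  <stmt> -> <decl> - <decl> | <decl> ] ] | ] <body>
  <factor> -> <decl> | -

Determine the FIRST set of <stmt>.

{ -, ] }

From <stmt> -> <decl> - <decl>: add FIRST(<decl>) = { -, ] }.
From <stmt> -> <decl> ] ]: add FIRST(<decl>) = { -, ] }.
<stmt> -> ] <body> contributes {]}.
Union: FIRST(<stmt>) = { -, ] }.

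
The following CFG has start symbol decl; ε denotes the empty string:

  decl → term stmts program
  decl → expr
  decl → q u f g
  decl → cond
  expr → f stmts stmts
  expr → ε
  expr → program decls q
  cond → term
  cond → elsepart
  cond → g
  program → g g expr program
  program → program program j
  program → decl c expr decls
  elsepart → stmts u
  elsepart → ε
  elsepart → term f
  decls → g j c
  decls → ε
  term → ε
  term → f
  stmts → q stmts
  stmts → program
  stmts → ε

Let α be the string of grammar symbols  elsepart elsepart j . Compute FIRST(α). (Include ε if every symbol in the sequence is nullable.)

{ c, f, g, j, q, u }

Add FIRST(elsepart)\{ε} = { c, f, g, q, u }; elsepart is nullable, continue.
Add FIRST(elsepart)\{ε} = { c, f, g, q, u }; elsepart is nullable, continue.
j is a terminal; add {j} and stop.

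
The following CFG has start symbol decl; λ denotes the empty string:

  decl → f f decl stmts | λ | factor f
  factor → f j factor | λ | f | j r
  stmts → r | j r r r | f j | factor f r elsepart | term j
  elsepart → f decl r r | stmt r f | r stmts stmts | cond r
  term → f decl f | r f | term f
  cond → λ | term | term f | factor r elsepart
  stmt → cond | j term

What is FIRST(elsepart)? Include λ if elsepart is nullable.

elsepart → f decl r r contributes {f}.
From elsepart → stmt r f: stmt nullable, take FIRST(stmt) ∪ {r} = { f, j, r }.
elsepart → r stmts stmts contributes {r}.
From elsepart → cond r: cond nullable, take FIRST(cond) ∪ {r} = { f, j, r }.
Union: FIRST(elsepart) = { f, j, r }.

{ f, j, r }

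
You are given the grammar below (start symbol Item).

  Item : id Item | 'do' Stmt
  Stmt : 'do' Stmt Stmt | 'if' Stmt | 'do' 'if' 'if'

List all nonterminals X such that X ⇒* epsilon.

{ } (none)

No nonterminal has an empty production or an RHS whose symbols are all nullable.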